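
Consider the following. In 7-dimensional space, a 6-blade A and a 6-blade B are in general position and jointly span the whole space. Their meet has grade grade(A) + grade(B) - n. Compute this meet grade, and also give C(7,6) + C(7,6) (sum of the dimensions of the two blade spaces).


Meet grade = grade(A) + grade(B) - n
= 6 + 6 - 7 = 5
C(7,6) = 7
C(7,6) = 7
dim_A + dim_B = 7 + 7 = 14


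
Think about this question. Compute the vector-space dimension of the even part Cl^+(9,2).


Even subalgebra dimension = 2^(n-1)
n = 9 + 2 = 11
2^(11 - 1) = 2^10 = 1024
Verification: sum of C(11,k) for even k = 1 + 55 + 330 + 462 + 165 + 11 = 1024
Result = 1024


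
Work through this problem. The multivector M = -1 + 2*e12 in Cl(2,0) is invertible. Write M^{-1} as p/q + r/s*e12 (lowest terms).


M = -1 + 2*e12, where e12^2 = -1.
Since M commutes with its reverse ~M = a - b*e12, M * ~M = a^2 - b^2*e12^2 = a^2 + b^2.
So M^{-1} = ~M / (a^2 + b^2) = (a - b*e12)/(a^2 + b^2).
a^2 + b^2 = 1 + 4 = 5
Scalar part = -1/5 = -1/5
Bivector coeff = -2/5 = -2/5
M^{-1} = -1/5 - 2/5*e12


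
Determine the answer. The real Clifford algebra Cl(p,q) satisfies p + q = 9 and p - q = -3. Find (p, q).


We need p + q = 9 and p - q = -3.
Adding: 2p = 9 + (-3) = 6, so p = 3.
Then q = 9 - 3 = 6.
(p, q) = (3, 6)


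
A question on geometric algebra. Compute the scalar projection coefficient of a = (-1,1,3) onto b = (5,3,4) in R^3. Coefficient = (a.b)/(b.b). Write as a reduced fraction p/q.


Projection coefficient = (a . b) / (b . b)
a . b = (-1)*5 + 1*3 + 3*4
= -5 + 3 + 12 = 10
b . b = 5^2 + 3^2 + 4^2
= 25 + 9 + 16 = 50
Coefficient = 10/50
In lowest terms: 1/5


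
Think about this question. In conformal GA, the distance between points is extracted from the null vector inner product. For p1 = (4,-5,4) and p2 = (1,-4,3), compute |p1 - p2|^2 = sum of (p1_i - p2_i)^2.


p1 - p2 = (3, -1, 1)
|p1 - p2|^2 = 3^2 + (-1)^2 + 1^2
= 9 + 1 + 1
= 11


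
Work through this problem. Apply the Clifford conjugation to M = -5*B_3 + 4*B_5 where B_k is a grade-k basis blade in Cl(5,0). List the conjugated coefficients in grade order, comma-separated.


Clifford conjugate sign for grade k: (-1)^(k(k+1)/2)
Grade 3: (-1)^(3*4/2) = (-1)^6 = 1, coeff -5 -> -5
Grade 5: (-1)^(5*6/2) = (-1)^15 = -1, coeff 4 -> -4
Conjugated coefficients: -5, -4


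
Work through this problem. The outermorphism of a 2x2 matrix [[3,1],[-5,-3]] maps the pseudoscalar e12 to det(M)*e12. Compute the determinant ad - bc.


The outermorphism of a linear map f sends e1^e2 to f(e1)^f(e2).
f(e1) = 3*e1 - 5*e2
f(e2) = 1*e1 - 3*e2
f(e1) ^ f(e2) = (3*e1 - 5*e2) ^ (1*e1 - 3*e2)
= 3*(-3)*e12 + (-5)*1*e21
= (-9 - (-5))*e12
= -4*e12
Coefficient = -4


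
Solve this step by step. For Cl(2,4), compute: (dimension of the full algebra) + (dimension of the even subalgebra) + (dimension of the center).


n = 2 + 4 = 6
Total dim = 2^6 = 64
Even subalgebra dim = 2^5 = 32
n is even, so center dim = 1
Sum = 64 + 32 + 1 = 97


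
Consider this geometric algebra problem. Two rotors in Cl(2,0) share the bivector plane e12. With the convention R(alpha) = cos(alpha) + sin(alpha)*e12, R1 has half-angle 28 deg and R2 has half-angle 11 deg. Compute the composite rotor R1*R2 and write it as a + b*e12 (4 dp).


Same-plane rotors commute and their half-angles add:
R1*R2 = cos(a1 + a2) + sin(a1 + a2)*e12.
a1 + a2 = 28 + 11 = 39 deg
cos(39 deg) = 0.7771
sin(39 deg) = 0.6293
R1*R2 = 0.7771 + 0.6293*e12


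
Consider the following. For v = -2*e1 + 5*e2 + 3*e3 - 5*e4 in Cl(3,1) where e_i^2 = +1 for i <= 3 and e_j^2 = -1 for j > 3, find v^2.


v^2 = sum of c_i^2 * e_i^2
Positive signature terms (e_i^2 = +1): (-2)^2 + 5^2 + 3^2 = 38
Negative signature terms (e_j^2 = -1): (-5)^2 = 25
v^2 = 38 - 25 = 13


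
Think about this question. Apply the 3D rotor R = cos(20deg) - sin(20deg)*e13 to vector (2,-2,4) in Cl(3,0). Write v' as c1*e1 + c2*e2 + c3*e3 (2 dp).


Rotor R = cos(20deg) - sin(20deg)*e13
Rotation angle theta = 2 * 20 = 40 degrees in the e13 plane (e1 -> e3).
The component perpendicular to the plane (e2) is invariant: v'_2 = v2 = -2.00
cos(40deg) = 0.7660, sin(40deg) = 0.6428
v'_1 = v1*cos(theta) - v3*sin(theta) = 2*0.7660 - 4*0.6428 = -1.04
v'_3 = v1*sin(theta) + v3*cos(theta) = 2*0.6428 + 4*0.7660 = 4.35
v' = -1.04*e1 - 2.00*e2 + 4.35*e3


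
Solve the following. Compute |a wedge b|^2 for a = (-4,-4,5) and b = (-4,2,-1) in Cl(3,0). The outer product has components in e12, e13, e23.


a wedge b = (a1*b2 - a2*b1)*e12 + (a1*b3 - a3*b1)*e13 + (a2*b3 - a3*b2)*e23
e12 coeff: (-4)*2 - (-4)*(-4) = -8 - 16 = -24
e13 coeff: (-4)*(-1) - 5*(-4) = 4 - (-20) = 24
e23 coeff: (-4)*(-1) - 5*2 = 4 - 10 = -6
|a wedge b|^2 = (-24)^2 + 24^2 + (-6)^2
= 576 + 576 + 36
= 1188


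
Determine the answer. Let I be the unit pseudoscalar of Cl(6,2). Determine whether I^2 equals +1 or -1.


The pseudoscalar I = e1...e_n (product of all n generators) of Cl(p,q) satisfies I^2 = (-1)^(q + n(n-1)/2).
p = 6, q = 2, n = p + q = 8
n(n-1)/2 = 8 * 7 / 2 = 28
Exponent = q + n(n-1)/2 = 2 + 28 = 30
I^2 = (-1)^30 = +1


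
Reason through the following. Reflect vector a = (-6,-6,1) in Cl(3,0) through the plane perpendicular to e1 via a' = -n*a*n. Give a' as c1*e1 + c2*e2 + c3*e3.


Reflection formula: a' = -n*a*n, with n = e1 (unit vector, n^2 = 1).
For reflection through hyperplane perp to e1:
The component along e1 flips sign, others stay.
a = (-6, -6, 1)
a' = (6, -6, 1)
a' = 6*e1 - 6*e2 + 1*e3


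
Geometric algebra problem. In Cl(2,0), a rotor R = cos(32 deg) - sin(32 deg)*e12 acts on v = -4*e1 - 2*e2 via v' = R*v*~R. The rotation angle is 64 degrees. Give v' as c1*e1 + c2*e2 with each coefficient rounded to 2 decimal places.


Rotor R = cos(32deg) - sin(32deg)*e12
Rotation angle theta = 2 * 32 = 64 degrees
v' = R*v*~R rotates v by theta.
cos(64deg) = 0.4384, sin(64deg) = 0.8988
v'_1 = -4*cos(64deg) - (-2)*sin(64deg)
= -4*0.4384 - (-2)*0.8988
= 0.04
v'_2 = -4*sin(64deg) + (-2)*cos(64deg)
= -4*0.8988 + (-2)*0.4384
= -4.47
v' = 0.04*e1 - 4.47*e2


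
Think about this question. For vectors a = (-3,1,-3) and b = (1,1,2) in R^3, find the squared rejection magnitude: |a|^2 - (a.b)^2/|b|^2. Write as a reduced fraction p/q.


|a|^2 = (-3)^2 + 1^2 + (-3)^2 = 19
|b|^2 = 1^2 + 1^2 + 2^2 = 6
a . b = (-3)*1 + 1*1 + (-3)*2 = -8
(a.b)^2 = (-8)^2 = 64
|rej|^2 = 19 - 64/6
= (114 - 64)/6
= 50/6
In lowest terms: 25/3


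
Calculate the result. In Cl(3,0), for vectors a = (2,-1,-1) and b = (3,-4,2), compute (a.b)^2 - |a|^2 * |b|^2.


a . b = 2*3 + (-1)*(-4) + (-1)*2
= 6 + 4 + (-2) = 8
|a|^2 = 2^2 + (-1)^2 + (-1)^2 = 6
|b|^2 = 3^2 + (-4)^2 + 2^2 = 29
(a.b)^2 = 8^2 = 64
|a|^2 * |b|^2 = 6 * 29 = 174
Result = 64 - 174 = -110


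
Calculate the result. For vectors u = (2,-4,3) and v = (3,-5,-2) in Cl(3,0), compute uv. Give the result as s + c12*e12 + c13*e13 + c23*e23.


In Cl(3,0): e_i^2 = 1, e_ie_j = -e_je_i for i != j.
Scalar part = u . v = 2*3 + (-4)*(-5) + 3*(-2)
= 6 + 20 + (-6) = 20
e12 coeff = 2*(-5) - (-4)*3 = -10 - (-12) = 2
e13 coeff = 2*(-2) - 3*3 = -4 - 9 = -13
e23 coeff = (-4)*(-2) - 3*(-5) = 8 - (-15) = 23
uv = 20 + 2*e12 - 13*e13 + 23*e23


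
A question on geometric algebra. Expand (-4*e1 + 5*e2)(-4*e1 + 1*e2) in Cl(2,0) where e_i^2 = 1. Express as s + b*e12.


Expand: (-4*e1 + 5*e2)(-4*e1 + 1*e2)
= (-4)*(-4)*e1e1 + (-4)*1*e1e2 + 5*(-4)*e2e1 + 5*1*e2e2
Using e1^2 = e2^2 = 1, e2e1 = -e1e2:
Scalar part s = (-4)*(-4) + 5*1 = 16 + 5 = 21
Bivector part b = (-4)*1 - 5*(-4) = -4 - (-20) = 16
uv = 21 + 16*e12


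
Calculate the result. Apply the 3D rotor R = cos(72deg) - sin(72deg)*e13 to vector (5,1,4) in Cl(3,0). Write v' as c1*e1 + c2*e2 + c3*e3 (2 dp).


Rotor R = cos(72deg) - sin(72deg)*e13
Rotation angle theta = 2 * 72 = 144 degrees in the e13 plane (e1 -> e3).
The component perpendicular to the plane (e2) is invariant: v'_2 = v2 = 1.00
cos(144deg) = -0.8090, sin(144deg) = 0.5878
v'_1 = v1*cos(theta) - v3*sin(theta) = 5*(-0.8090) - 4*0.5878 = -6.40
v'_3 = v1*sin(theta) + v3*cos(theta) = 5*0.5878 + 4*(-0.8090) = -0.30
v' = -6.40*e1 + 1.00*e2 - 0.30*e3


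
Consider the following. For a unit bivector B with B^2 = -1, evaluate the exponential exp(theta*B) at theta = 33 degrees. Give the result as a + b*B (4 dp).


For a unit bivector B with B^2 = -1, the exponential series gives
e^(theta*B) = cos(theta) + sin(theta)*B (the GA analogue of Euler's formula).
theta = 33 degrees = 0.575959 rad
cos(33 deg) = 0.8387
sin(33 deg) = 0.5446
exp(theta*B) = 0.8387 + 0.5446*B


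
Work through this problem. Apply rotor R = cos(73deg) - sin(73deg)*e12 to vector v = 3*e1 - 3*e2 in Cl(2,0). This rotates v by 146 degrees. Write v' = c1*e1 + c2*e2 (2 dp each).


Rotor R = cos(73deg) - sin(73deg)*e12
Rotation angle theta = 2 * 73 = 146 degrees
v' = R*v*~R rotates v by theta.
cos(146deg) = -0.8290, sin(146deg) = 0.5592
v'_1 = 3*cos(146deg) - (-3)*sin(146deg)
= 3*(-0.8290) - (-3)*0.5592
= -0.81
v'_2 = 3*sin(146deg) + (-3)*cos(146deg)
= 3*0.5592 + (-3)*(-0.8290)
= 4.16
v' = -0.81*e1 + 4.16*e2


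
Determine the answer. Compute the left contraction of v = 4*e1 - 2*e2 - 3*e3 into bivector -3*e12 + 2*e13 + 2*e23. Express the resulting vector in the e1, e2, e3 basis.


Left contraction v _| B = <vB>_1 (grade-1 part of the geometric product vB).
Using e1_|e12 = e2, e2_|e12 = -e1, e1_|e13 = e3, e3_|e13 = -e1, e2_|e23 = e3, e3_|e23 = -e2:
e1 coeff: -v2*b12 - v3*b13 = -(-2)*(-3) - (-3)*(2) = 0
e2 coeff: v1*b12 - v3*b23 = (4)*(-3) - (-3)*(2) = -6
e3 coeff: v1*b13 + v2*b23 = (4)*(2) + (-2)*(2) = 4
v _| B = 0*e1 - 6*e2 + 4*e3


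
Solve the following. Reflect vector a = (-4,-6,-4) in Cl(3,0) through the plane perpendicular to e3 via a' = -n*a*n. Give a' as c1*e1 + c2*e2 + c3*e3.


Reflection formula: a' = -n*a*n, with n = e3 (unit vector, n^2 = 1).
For reflection through hyperplane perp to e3:
The component along e3 flips sign, others stay.
a = (-4, -6, -4)
a' = (-4, -6, 4)
a' = -4*e1 - 6*e2 + 4*e3


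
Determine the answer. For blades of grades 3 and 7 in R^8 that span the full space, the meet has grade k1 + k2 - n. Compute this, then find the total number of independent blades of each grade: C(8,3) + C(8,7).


Meet grade = grade(A) + grade(B) - n
= 3 + 7 - 8 = 2
C(8,3) = 56
C(8,7) = 8
dim_A + dim_B = 56 + 8 = 64


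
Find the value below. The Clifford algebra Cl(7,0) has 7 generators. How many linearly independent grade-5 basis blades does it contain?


Number of grade-k basis blades in Cl(p,q) with n = p + q is C(n, k).
n = 7 + 0 = 7
C(7, 5) = 7! / (5! * 2!)
= 5040 / (120 * 2)
= 21


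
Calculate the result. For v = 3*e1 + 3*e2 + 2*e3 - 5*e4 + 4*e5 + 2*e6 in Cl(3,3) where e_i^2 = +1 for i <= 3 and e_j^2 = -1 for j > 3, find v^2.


v^2 = sum of c_i^2 * e_i^2
Positive signature terms (e_i^2 = +1): 3^2 + 3^2 + 2^2 = 22
Negative signature terms (e_j^2 = -1): (-5)^2 + 4^2 + 2^2 = 45
v^2 = 22 - 45 = -23


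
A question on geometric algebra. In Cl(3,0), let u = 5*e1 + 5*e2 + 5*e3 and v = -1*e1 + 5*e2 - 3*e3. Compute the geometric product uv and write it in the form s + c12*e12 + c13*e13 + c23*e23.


In Cl(3,0): e_i^2 = 1, e_ie_j = -e_je_i for i != j.
Scalar part = u . v = 5*(-1) + 5*5 + 5*(-3)
= -5 + 25 + (-15) = 5
e12 coeff = 5*5 - 5*(-1) = 25 - (-5) = 30
e13 coeff = 5*(-3) - 5*(-1) = -15 - (-5) = -10
e23 coeff = 5*(-3) - 5*5 = -15 - 25 = -40
uv = 5 + 30*e12 - 10*e13 - 40*e23


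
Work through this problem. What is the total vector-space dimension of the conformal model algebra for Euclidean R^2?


The conformal model of R^2 uses Cl(3,1): the 2 Euclidean generators plus two extra orthogonal generators e+ (e+^2 = +1) and e- (e-^2 = -1), from which the null vectors e0, einf are built.
Number of generators m = 2 + 2 = 4.
dim Cl(p,q) = 2^m = 2^4 = 16


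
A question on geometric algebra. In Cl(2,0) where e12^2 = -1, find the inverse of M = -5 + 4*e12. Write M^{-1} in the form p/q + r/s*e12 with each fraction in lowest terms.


M = -5 + 4*e12, where e12^2 = -1.
Since M commutes with its reverse ~M = a - b*e12, M * ~M = a^2 - b^2*e12^2 = a^2 + b^2.
So M^{-1} = ~M / (a^2 + b^2) = (a - b*e12)/(a^2 + b^2).
a^2 + b^2 = 25 + 16 = 41
Scalar part = -5/41 = -5/41
Bivector coeff = -4/41 = -4/41
M^{-1} = -5/41 - 4/41*e12


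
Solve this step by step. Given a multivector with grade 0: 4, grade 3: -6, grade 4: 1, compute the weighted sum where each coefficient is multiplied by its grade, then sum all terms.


Grade-weighted sum = sum of grade_k * coefficient_k
0*4 = 0
3*(-6) = -18
4*1 = 4
Total = 0 + (-18) + 4 = -14


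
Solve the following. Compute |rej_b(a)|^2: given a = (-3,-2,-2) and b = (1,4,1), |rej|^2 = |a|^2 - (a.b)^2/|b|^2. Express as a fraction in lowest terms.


|a|^2 = (-3)^2 + (-2)^2 + (-2)^2 = 17
|b|^2 = 1^2 + 4^2 + 1^2 = 18
a . b = (-3)*1 + (-2)*4 + (-2)*1 = -13
(a.b)^2 = (-13)^2 = 169
|rej|^2 = 17 - 169/18
= (306 - 169)/18
= 137/18
In lowest terms: 137/18


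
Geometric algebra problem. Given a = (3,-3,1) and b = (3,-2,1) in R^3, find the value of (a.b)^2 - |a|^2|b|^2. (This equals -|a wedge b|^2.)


a . b = 3*3 + (-3)*(-2) + 1*1
= 9 + 6 + 1 = 16
|a|^2 = 3^2 + (-3)^2 + 1^2 = 19
|b|^2 = 3^2 + (-2)^2 + 1^2 = 14
(a.b)^2 = 16^2 = 256
|a|^2 * |b|^2 = 19 * 14 = 266
Result = 256 - 266 = -10


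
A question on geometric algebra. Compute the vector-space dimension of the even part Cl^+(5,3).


Even subalgebra dimension = 2^(n-1)
n = 5 + 3 = 8
2^(8 - 1) = 2^7 = 128
Verification: sum of C(8,k) for even k = 1 + 28 + 70 + 28 + 1 = 128
Result = 128


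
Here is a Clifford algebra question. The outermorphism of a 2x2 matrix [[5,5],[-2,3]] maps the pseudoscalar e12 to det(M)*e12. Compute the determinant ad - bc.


The outermorphism of a linear map f sends e1^e2 to f(e1)^f(e2).
f(e1) = 5*e1 - 2*e2
f(e2) = 5*e1 + 3*e2
f(e1) ^ f(e2) = (5*e1 - 2*e2) ^ (5*e1 + 3*e2)
= 5*3*e12 + (-2)*5*e21
= (15 - (-10))*e12
= 25*e12
Coefficient = 25


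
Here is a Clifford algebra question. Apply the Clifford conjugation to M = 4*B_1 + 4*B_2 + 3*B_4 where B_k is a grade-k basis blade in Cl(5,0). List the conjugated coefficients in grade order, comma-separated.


Clifford conjugate sign for grade k: (-1)^(k(k+1)/2)
Grade 1: (-1)^(1*2/2) = (-1)^1 = -1, coeff 4 -> -4
Grade 2: (-1)^(2*3/2) = (-1)^3 = -1, coeff 4 -> -4
Grade 4: (-1)^(4*5/2) = (-1)^10 = 1, coeff 3 -> 3
Conjugated coefficients: -4, -4, 3


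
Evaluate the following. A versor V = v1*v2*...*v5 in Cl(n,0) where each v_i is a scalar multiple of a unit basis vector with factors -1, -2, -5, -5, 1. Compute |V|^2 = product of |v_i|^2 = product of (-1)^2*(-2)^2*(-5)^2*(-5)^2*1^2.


Each vector v_i has |v_i|^2 = s_i^2
Squared scales: (-1)^2 = 1, (-2)^2 = 4, (-5)^2 = 25, (-5)^2 = 25, 1^2 = 1
|V|^2 = 1 * 4 * 25 * 25 * 1
= 2500


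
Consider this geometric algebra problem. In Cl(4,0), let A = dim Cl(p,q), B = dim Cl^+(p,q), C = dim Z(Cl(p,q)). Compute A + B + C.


n = 4 + 0 = 4
Total dim = 2^4 = 16
Even subalgebra dim = 2^3 = 8
n is even, so center dim = 1
Sum = 16 + 8 + 1 = 25


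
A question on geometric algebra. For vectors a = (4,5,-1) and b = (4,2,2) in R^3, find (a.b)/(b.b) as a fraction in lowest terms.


Projection coefficient = (a . b) / (b . b)
a . b = 4*4 + 5*2 + (-1)*2
= 16 + 10 + (-2) = 24
b . b = 4^2 + 2^2 + 2^2
= 16 + 4 + 4 = 24
Coefficient = 24/24
In lowest terms: 1/1


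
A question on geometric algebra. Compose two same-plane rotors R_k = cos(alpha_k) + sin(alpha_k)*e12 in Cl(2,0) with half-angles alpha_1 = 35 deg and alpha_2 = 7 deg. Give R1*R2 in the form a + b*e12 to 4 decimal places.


Same-plane rotors commute and their half-angles add:
R1*R2 = cos(a1 + a2) + sin(a1 + a2)*e12.
a1 + a2 = 35 + 7 = 42 deg
cos(42 deg) = 0.7431
sin(42 deg) = 0.6691
R1*R2 = 0.7431 + 0.6691*e12


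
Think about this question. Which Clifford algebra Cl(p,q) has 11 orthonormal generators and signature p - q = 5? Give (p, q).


We need p + q = 11 and p - q = 5.
Adding: 2p = 11 + 5 = 16, so p = 8.
Then q = 11 - 8 = 3.
(p, q) = (8, 3)


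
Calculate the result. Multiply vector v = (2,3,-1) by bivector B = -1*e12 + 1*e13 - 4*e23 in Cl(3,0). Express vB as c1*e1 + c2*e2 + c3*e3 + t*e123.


vB has grade-1 (vector) and grade-3 (trivector) parts: vB = (v _| B) + (v ^ B).
Vector part <vB>_1:
  e1: -v2*b12 - v3*b13 = -(3)*(-1) - (-1)*(1) = 4
  e2: v1*b12 - v3*b23 = (2)*(-1) - (-1)*(-4) = -6
  e3: v1*b13 + v2*b23 = (2)*(1) + (3)*(-4) = -10
Trivector part <vB>_3:
  e123: v1*b23 - v2*b13 + v3*b12 = (2)*(-4) - (3)*(1) + (-1)*(-1) = -10
vB = 4*e1 - 6*e2 - 10*e3 - 10*e123


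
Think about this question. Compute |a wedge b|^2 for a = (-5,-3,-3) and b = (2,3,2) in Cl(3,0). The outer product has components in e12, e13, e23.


a wedge b = (a1*b2 - a2*b1)*e12 + (a1*b3 - a3*b1)*e13 + (a2*b3 - a3*b2)*e23
e12 coeff: (-5)*3 - (-3)*2 = -15 - (-6) = -9
e13 coeff: (-5)*2 - (-3)*2 = -10 - (-6) = -4
e23 coeff: (-3)*2 - (-3)*3 = -6 - (-9) = 3
|a wedge b|^2 = (-9)^2 + (-4)^2 + 3^2
= 81 + 16 + 9
= 106


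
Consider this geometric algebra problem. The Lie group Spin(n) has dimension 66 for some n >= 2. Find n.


dim Spin(n) = dim so(n) = n(n-1)/2.
Solve n(n-1)/2 = 66, i.e. n^2 - n - 132 = 0.
Discriminant = 1 + 8*66 = 529
n = (1 + sqrt(529))/2 = (1 + 23)/2 = 12


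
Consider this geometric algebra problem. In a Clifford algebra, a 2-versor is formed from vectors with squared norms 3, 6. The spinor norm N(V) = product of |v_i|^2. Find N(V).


Spinor norm N(V) = |v1|^2 * |v2|^2 * ... * |v2|^2
= 3 * 6
Running product: 3, 18
N(V) = 18


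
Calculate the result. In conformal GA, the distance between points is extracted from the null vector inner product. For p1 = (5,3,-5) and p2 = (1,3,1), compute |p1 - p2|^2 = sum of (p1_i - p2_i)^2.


p1 - p2 = (4, 0, -6)
|p1 - p2|^2 = 4^2 + 0^2 + (-6)^2
= 16 + 0 + 36
= 52


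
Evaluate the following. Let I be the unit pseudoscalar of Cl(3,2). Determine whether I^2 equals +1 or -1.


The pseudoscalar I = e1...e_n (product of all n generators) of Cl(p,q) satisfies I^2 = (-1)^(q + n(n-1)/2).
p = 3, q = 2, n = p + q = 5
n(n-1)/2 = 5 * 4 / 2 = 10
Exponent = q + n(n-1)/2 = 2 + 10 = 12
I^2 = (-1)^12 = +1


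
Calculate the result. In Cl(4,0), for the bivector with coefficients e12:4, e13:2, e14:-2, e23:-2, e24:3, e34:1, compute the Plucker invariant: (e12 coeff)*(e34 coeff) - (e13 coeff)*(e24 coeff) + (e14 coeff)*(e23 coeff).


Plucker relation: af - be + cd
a*f = 4*1 = 4
b*e = 2*3 = 6
c*d = (-2)*(-2) = 4
af - be + cd = 4 - 6 + 4
= 2


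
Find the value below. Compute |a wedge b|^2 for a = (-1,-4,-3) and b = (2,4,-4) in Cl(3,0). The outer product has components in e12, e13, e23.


a wedge b = (a1*b2 - a2*b1)*e12 + (a1*b3 - a3*b1)*e13 + (a2*b3 - a3*b2)*e23
e12 coeff: (-1)*4 - (-4)*2 = -4 - (-8) = 4
e13 coeff: (-1)*(-4) - (-3)*2 = 4 - (-6) = 10
e23 coeff: (-4)*(-4) - (-3)*4 = 16 - (-12) = 28
|a wedge b|^2 = 4^2 + 10^2 + 28^2
= 16 + 100 + 784
= 900


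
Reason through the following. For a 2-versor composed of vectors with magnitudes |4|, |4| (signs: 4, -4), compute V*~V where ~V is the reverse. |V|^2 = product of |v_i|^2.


Each vector v_i has |v_i|^2 = s_i^2
Squared scales: 4^2 = 16, (-4)^2 = 16
|V|^2 = 16 * 16
= 256


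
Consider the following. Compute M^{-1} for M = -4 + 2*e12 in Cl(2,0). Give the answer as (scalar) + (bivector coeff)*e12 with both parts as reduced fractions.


M = -4 + 2*e12, where e12^2 = -1.
Since M commutes with its reverse ~M = a - b*e12, M * ~M = a^2 - b^2*e12^2 = a^2 + b^2.
So M^{-1} = ~M / (a^2 + b^2) = (a - b*e12)/(a^2 + b^2).
a^2 + b^2 = 16 + 4 = 20
Scalar part = -4/20 = -1/5
Bivector coeff = -2/20 = -1/10
M^{-1} = -1/5 - 1/10*e12


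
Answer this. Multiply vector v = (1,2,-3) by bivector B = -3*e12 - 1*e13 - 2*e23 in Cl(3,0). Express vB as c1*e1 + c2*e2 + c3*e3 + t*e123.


vB has grade-1 (vector) and grade-3 (trivector) parts: vB = (v _| B) + (v ^ B).
Vector part <vB>_1:
  e1: -v2*b12 - v3*b13 = -(2)*(-3) - (-3)*(-1) = 3
  e2: v1*b12 - v3*b23 = (1)*(-3) - (-3)*(-2) = -9
  e3: v1*b13 + v2*b23 = (1)*(-1) + (2)*(-2) = -5
Trivector part <vB>_3:
  e123: v1*b23 - v2*b13 + v3*b12 = (1)*(-2) - (2)*(-1) + (-3)*(-3) = 9
vB = 3*e1 - 9*e2 - 5*e3 + 9*e123


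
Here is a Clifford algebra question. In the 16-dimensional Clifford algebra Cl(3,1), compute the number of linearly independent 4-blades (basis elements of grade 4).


Number of grade-k basis blades in Cl(p,q) with n = p + q is C(n, k).
n = 3 + 1 = 4
C(4, 4) = 4! / (4! * 0!)
= 24 / (24 * 1)
= 1


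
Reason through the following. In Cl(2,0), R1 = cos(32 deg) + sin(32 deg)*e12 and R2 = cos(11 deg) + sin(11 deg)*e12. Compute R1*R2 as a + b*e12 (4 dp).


Same-plane rotors commute and their half-angles add:
R1*R2 = cos(a1 + a2) + sin(a1 + a2)*e12.
a1 + a2 = 32 + 11 = 43 deg
cos(43 deg) = 0.7314
sin(43 deg) = 0.6820
R1*R2 = 0.7314 + 0.6820*e12


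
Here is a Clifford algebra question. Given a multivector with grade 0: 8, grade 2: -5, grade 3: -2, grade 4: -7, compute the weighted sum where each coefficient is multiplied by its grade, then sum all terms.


Grade-weighted sum = sum of grade_k * coefficient_k
0*8 = 0
2*(-5) = -10
3*(-2) = -6
4*(-7) = -28
Total = 0 + (-10) + (-6) + (-28) = -44


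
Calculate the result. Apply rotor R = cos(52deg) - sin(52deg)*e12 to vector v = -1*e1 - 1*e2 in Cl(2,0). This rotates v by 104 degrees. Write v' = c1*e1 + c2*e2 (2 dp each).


Rotor R = cos(52deg) - sin(52deg)*e12
Rotation angle theta = 2 * 52 = 104 degrees
v' = R*v*~R rotates v by theta.
cos(104deg) = -0.2419, sin(104deg) = 0.9703
v'_1 = -1*cos(104deg) - (-1)*sin(104deg)
= -1*(-0.2419) - (-1)*0.9703
= 1.21
v'_2 = -1*sin(104deg) + (-1)*cos(104deg)
= -1*0.9703 + (-1)*(-0.2419)
= -0.73
v' = 1.21*e1 - 0.73*e2


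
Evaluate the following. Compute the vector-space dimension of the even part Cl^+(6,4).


Even subalgebra dimension = 2^(n-1)
n = 6 + 4 = 10
2^(10 - 1) = 2^9 = 512
Verification: sum of C(10,k) for even k = 1 + 45 + 210 + 210 + 45 + 1 = 512
Result = 512


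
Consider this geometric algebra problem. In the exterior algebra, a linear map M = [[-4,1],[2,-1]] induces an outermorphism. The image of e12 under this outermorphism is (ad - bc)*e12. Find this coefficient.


The outermorphism of a linear map f sends e1^e2 to f(e1)^f(e2).
f(e1) = -4*e1 + 2*e2
f(e2) = 1*e1 - 1*e2
f(e1) ^ f(e2) = (-4*e1 + 2*e2) ^ (1*e1 - 1*e2)
= (-4)*(-1)*e12 + 2*1*e21
= (4 - 2)*e12
= 2*e12
Coefficient = 2


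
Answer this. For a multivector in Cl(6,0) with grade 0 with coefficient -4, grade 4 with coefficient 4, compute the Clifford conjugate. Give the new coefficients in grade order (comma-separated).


Clifford conjugate sign for grade k: (-1)^(k(k+1)/2)
Grade 0: (-1)^(0*1/2) = (-1)^0 = 1, coeff -4 -> -4
Grade 4: (-1)^(4*5/2) = (-1)^10 = 1, coeff 4 -> 4
Conjugated coefficients: -4, 4


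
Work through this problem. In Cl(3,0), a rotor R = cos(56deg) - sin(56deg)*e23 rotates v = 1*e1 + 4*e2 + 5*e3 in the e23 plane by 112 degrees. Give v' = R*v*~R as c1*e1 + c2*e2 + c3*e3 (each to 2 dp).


Rotor R = cos(56deg) - sin(56deg)*e23
Rotation angle theta = 2 * 56 = 112 degrees in the e23 plane (e2 -> e3).
The component perpendicular to the plane (e1) is invariant: v'_1 = v1 = 1.00
cos(112deg) = -0.3746, sin(112deg) = 0.9272
v'_2 = v2*cos(theta) - v3*sin(theta) = 4*(-0.3746) - 5*0.9272 = -6.13
v'_3 = v2*sin(theta) + v3*cos(theta) = 4*0.9272 + 5*(-0.3746) = 1.84
v' = 1.00*e1 - 6.13*e2 + 1.84*e3


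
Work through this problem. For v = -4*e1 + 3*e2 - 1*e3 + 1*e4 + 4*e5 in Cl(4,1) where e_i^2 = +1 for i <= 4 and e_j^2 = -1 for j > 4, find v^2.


v^2 = sum of c_i^2 * e_i^2
Positive signature terms (e_i^2 = +1): (-4)^2 + 3^2 + (-1)^2 + 1^2 = 27
Negative signature terms (e_j^2 = -1): 4^2 = 16
v^2 = 27 - 16 = 11


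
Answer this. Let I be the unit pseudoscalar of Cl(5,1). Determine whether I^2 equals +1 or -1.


The pseudoscalar I = e1...e_n (product of all n generators) of Cl(p,q) satisfies I^2 = (-1)^(q + n(n-1)/2).
p = 5, q = 1, n = p + q = 6
n(n-1)/2 = 6 * 5 / 2 = 15
Exponent = q + n(n-1)/2 = 1 + 15 = 16
I^2 = (-1)^16 = +1


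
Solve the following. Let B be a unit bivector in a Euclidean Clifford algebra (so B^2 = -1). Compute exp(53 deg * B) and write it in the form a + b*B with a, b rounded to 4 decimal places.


For a unit bivector B with B^2 = -1, the exponential series gives
e^(theta*B) = cos(theta) + sin(theta)*B (the GA analogue of Euler's formula).
theta = 53 degrees = 0.925025 rad
cos(53 deg) = 0.6018
sin(53 deg) = 0.7986
exp(theta*B) = 0.6018 + 0.7986*B


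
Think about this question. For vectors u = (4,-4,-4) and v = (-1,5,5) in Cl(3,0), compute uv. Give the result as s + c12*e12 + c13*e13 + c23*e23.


In Cl(3,0): e_i^2 = 1, e_ie_j = -e_je_i for i != j.
Scalar part = u . v = 4*(-1) + (-4)*5 + (-4)*5
= -4 + (-20) + (-20) = -44
e12 coeff = 4*5 - (-4)*(-1) = 20 - 4 = 16
e13 coeff = 4*5 - (-4)*(-1) = 20 - 4 = 16
e23 coeff = (-4)*5 - (-4)*5 = -20 - (-20) = 0
uv = -44 + 16*e12 + 16*e13 + 0*e23


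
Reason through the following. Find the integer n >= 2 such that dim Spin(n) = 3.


dim Spin(n) = dim so(n) = n(n-1)/2.
Solve n(n-1)/2 = 3, i.e. n^2 - n - 6 = 0.
Discriminant = 1 + 8*3 = 25
n = (1 + sqrt(25))/2 = (1 + 5)/2 = 3


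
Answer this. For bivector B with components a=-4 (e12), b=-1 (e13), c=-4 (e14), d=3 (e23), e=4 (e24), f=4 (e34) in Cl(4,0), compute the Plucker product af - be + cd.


Plucker relation: af - be + cd
a*f = (-4)*4 = -16
b*e = (-1)*4 = -4
c*d = (-4)*3 = -12
af - be + cd = -16 - (-4) + (-12)
= -24


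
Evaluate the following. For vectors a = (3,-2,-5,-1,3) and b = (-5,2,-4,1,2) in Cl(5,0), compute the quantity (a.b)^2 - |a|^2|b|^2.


a . b = 3*(-5) + (-2)*2 + (-5)*(-4) + (-1)*1 + 3*2
= -15 + (-4) + 20 + (-1) + 6 = 6
|a|^2 = 3^2 + (-2)^2 + (-5)^2 + (-1)^2 + 3^2 = 48
|b|^2 = (-5)^2 + 2^2 + (-4)^2 + 1^2 + 2^2 = 50
(a.b)^2 = 6^2 = 36
|a|^2 * |b|^2 = 48 * 50 = 2400
Result = 36 - 2400 = -2364


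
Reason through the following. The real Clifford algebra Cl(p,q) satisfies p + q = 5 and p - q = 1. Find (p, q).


We need p + q = 5 and p - q = 1.
Adding: 2p = 5 + 1 = 6, so p = 3.
Then q = 5 - 3 = 2.
(p, q) = (3, 2)


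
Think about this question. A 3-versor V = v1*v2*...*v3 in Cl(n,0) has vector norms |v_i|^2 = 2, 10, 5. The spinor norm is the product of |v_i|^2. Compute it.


Spinor norm N(V) = |v1|^2 * |v2|^2 * ... * |v3|^2
= 2 * 10 * 5
Running product: 2, 20, 100
N(V) = 100


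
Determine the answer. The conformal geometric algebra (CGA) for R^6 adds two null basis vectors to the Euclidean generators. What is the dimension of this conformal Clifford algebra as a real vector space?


The conformal model of R^6 uses Cl(7,1): the 6 Euclidean generators plus two extra orthogonal generators e+ (e+^2 = +1) and e- (e-^2 = -1), from which the null vectors e0, einf are built.
Number of generators m = 6 + 2 = 8.
dim Cl(p,q) = 2^m = 2^8 = 256


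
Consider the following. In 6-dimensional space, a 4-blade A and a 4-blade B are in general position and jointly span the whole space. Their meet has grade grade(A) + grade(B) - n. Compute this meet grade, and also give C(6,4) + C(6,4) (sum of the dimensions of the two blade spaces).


Meet grade = grade(A) + grade(B) - n
= 4 + 4 - 6 = 2
C(6,4) = 15
C(6,4) = 15
dim_A + dim_B = 15 + 15 = 30


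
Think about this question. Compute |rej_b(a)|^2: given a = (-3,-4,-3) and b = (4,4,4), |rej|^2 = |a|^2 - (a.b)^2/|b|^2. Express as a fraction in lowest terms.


|a|^2 = (-3)^2 + (-4)^2 + (-3)^2 = 34
|b|^2 = 4^2 + 4^2 + 4^2 = 48
a . b = (-3)*4 + (-4)*4 + (-3)*4 = -40
(a.b)^2 = (-40)^2 = 1600
|rej|^2 = 34 - 1600/48
= (1632 - 1600)/48
= 32/48
In lowest terms: 2/3


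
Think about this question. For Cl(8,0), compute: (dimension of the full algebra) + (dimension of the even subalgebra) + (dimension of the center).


n = 8 + 0 = 8
Total dim = 2^8 = 256
Even subalgebra dim = 2^7 = 128
n is even, so center dim = 1
Sum = 256 + 128 + 1 = 385


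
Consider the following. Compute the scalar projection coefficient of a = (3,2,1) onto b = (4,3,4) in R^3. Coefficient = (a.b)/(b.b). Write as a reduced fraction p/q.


Projection coefficient = (a . b) / (b . b)
a . b = 3*4 + 2*3 + 1*4
= 12 + 6 + 4 = 22
b . b = 4^2 + 3^2 + 4^2
= 16 + 9 + 16 = 41
Coefficient = 22/41
In lowest terms: 22/41


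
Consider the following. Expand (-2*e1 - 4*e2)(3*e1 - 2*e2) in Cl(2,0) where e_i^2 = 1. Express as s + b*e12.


Expand: (-2*e1 - 4*e2)(3*e1 - 2*e2)
= (-2)*3*e1e1 + (-2)*(-2)*e1e2 + (-4)*3*e2e1 + (-4)*(-2)*e2e2
Using e1^2 = e2^2 = 1, e2e1 = -e1e2:
Scalar part s = (-2)*3 + (-4)*(-2) = -6 + 8 = 2
Bivector part b = (-2)*(-2) - (-4)*3 = 4 - (-12) = 16
uv = 2 + 16*e12


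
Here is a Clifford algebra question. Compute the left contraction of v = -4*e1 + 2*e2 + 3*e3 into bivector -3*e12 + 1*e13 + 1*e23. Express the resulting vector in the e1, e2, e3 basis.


Left contraction v _| B = <vB>_1 (grade-1 part of the geometric product vB).
Using e1_|e12 = e2, e2_|e12 = -e1, e1_|e13 = e3, e3_|e13 = -e1, e2_|e23 = e3, e3_|e23 = -e2:
e1 coeff: -v2*b12 - v3*b13 = -(2)*(-3) - (3)*(1) = 3
e2 coeff: v1*b12 - v3*b23 = (-4)*(-3) - (3)*(1) = 9
e3 coeff: v1*b13 + v2*b23 = (-4)*(1) + (2)*(1) = -2
v _| B = 3*e1 + 9*e2 - 2*e3


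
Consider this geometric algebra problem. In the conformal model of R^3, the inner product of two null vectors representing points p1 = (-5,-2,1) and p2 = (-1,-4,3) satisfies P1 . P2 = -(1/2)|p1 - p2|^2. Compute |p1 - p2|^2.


p1 - p2 = (-4, 2, -2)
|p1 - p2|^2 = (-4)^2 + 2^2 + (-2)^2
= 16 + 4 + 4
= 24


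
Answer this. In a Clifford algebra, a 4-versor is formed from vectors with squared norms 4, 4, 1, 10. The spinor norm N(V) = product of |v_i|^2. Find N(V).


Spinor norm N(V) = |v1|^2 * |v2|^2 * ... * |v4|^2
= 4 * 4 * 1 * 10
Running product: 4, 16, 16, 160
N(V) = 160


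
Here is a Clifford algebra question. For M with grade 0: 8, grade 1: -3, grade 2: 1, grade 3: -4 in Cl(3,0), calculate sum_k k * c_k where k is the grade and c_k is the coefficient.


Grade-weighted sum = sum of grade_k * coefficient_k
0*8 = 0
1*(-3) = -3
2*1 = 2
3*(-4) = -12
Total = 0 + (-3) + 2 + (-12) = -13


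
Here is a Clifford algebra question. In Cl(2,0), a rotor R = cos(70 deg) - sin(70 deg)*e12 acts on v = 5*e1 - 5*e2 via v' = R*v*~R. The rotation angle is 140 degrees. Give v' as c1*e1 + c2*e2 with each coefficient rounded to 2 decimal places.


Rotor R = cos(70deg) - sin(70deg)*e12
Rotation angle theta = 2 * 70 = 140 degrees
v' = R*v*~R rotates v by theta.
cos(140deg) = -0.7660, sin(140deg) = 0.6428
v'_1 = 5*cos(140deg) - (-5)*sin(140deg)
= 5*(-0.7660) - (-5)*0.6428
= -0.62
v'_2 = 5*sin(140deg) + (-5)*cos(140deg)
= 5*0.6428 + (-5)*(-0.7660)
= 7.04
v' = -0.62*e1 + 7.04*e2


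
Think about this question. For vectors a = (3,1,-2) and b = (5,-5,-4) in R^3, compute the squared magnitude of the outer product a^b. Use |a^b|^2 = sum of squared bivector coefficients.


a wedge b = (a1*b2 - a2*b1)*e12 + (a1*b3 - a3*b1)*e13 + (a2*b3 - a3*b2)*e23
e12 coeff: 3*(-5) - 1*5 = -15 - 5 = -20
e13 coeff: 3*(-4) - (-2)*5 = -12 - (-10) = -2
e23 coeff: 1*(-4) - (-2)*(-5) = -4 - 10 = -14
|a wedge b|^2 = (-20)^2 + (-2)^2 + (-14)^2
= 400 + 4 + 196
= 600


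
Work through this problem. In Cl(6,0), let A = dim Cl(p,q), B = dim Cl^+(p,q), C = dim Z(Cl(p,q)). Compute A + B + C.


n = 6 + 0 = 6
Total dim = 2^6 = 64
Even subalgebra dim = 2^5 = 32
n is even, so center dim = 1
Sum = 64 + 32 + 1 = 97


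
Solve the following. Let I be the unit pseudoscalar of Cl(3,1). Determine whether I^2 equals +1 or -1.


The pseudoscalar I = e1...e_n (product of all n generators) of Cl(p,q) satisfies I^2 = (-1)^(q + n(n-1)/2).
p = 3, q = 1, n = p + q = 4
n(n-1)/2 = 4 * 3 / 2 = 6
Exponent = q + n(n-1)/2 = 1 + 6 = 7
I^2 = (-1)^7 = -1


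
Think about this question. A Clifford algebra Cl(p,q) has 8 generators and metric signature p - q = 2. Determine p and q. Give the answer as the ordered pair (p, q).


We need p + q = 8 and p - q = 2.
Adding: 2p = 8 + 2 = 10, so p = 5.
Then q = 8 - 5 = 3.
(p, q) = (5, 3)


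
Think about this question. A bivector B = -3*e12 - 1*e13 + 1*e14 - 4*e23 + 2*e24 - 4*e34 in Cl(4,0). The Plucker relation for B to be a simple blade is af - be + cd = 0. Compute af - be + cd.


Plucker relation: af - be + cd
a*f = (-3)*(-4) = 12
b*e = (-1)*2 = -2
c*d = 1*(-4) = -4
af - be + cd = 12 - (-2) + (-4)
= 10


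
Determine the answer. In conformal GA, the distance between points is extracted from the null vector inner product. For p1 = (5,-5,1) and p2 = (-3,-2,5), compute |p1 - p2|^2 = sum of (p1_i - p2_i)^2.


p1 - p2 = (8, -3, -4)
|p1 - p2|^2 = 8^2 + (-3)^2 + (-4)^2
= 64 + 9 + 16
= 89


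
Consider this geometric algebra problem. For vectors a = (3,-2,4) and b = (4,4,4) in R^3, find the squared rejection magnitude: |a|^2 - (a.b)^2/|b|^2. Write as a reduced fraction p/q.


|a|^2 = 3^2 + (-2)^2 + 4^2 = 29
|b|^2 = 4^2 + 4^2 + 4^2 = 48
a . b = 3*4 + (-2)*4 + 4*4 = 20
(a.b)^2 = 20^2 = 400
|rej|^2 = 29 - 400/48
= (1392 - 400)/48
= 992/48
In lowest terms: 62/3


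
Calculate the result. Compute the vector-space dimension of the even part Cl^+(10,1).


Even subalgebra dimension = 2^(n-1)
n = 10 + 1 = 11
2^(11 - 1) = 2^10 = 1024
Verification: sum of C(11,k) for even k = 1 + 55 + 330 + 462 + 165 + 11 = 1024
Result = 1024


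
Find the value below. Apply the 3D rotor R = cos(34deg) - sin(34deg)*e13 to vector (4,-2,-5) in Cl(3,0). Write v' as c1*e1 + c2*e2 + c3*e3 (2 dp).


Rotor R = cos(34deg) - sin(34deg)*e13
Rotation angle theta = 2 * 34 = 68 degrees in the e13 plane (e1 -> e3).
The component perpendicular to the plane (e2) is invariant: v'_2 = v2 = -2.00
cos(68deg) = 0.3746, sin(68deg) = 0.9272
v'_1 = v1*cos(theta) - v3*sin(theta) = 4*0.3746 - (-5)*0.9272 = 6.13
v'_3 = v1*sin(theta) + v3*cos(theta) = 4*0.9272 + (-5)*0.3746 = 1.84
v' = 6.13*e1 - 2.00*e2 + 1.84*e3


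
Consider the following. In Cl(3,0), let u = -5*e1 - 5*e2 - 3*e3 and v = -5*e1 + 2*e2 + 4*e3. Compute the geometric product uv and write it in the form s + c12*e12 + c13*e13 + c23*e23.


In Cl(3,0): e_i^2 = 1, e_ie_j = -e_je_i for i != j.
Scalar part = u . v = (-5)*(-5) + (-5)*2 + (-3)*4
= 25 + (-10) + (-12) = 3
e12 coeff = (-5)*2 - (-5)*(-5) = -10 - 25 = -35
e13 coeff = (-5)*4 - (-3)*(-5) = -20 - 15 = -35
e23 coeff = (-5)*4 - (-3)*2 = -20 - (-6) = -14
uv = 3 - 35*e12 - 35*e13 - 14*e23


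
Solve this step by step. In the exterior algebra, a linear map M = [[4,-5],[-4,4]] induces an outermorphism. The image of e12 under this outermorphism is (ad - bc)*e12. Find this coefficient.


The outermorphism of a linear map f sends e1^e2 to f(e1)^f(e2).
f(e1) = 4*e1 - 4*e2
f(e2) = -5*e1 + 4*e2
f(e1) ^ f(e2) = (4*e1 - 4*e2) ^ (-5*e1 + 4*e2)
= 4*4*e12 + (-4)*(-5)*e21
= (16 - 20)*e12
= -4*e12
Coefficient = -4


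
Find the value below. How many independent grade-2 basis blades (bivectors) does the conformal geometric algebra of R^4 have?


The conformal model of R^4 uses Cl(5,1) with m = 4 + 2 = 6 generators.
Number of grade-2 blades = C(m, 2) = C(6, 2)
= 6*5/2 = 15


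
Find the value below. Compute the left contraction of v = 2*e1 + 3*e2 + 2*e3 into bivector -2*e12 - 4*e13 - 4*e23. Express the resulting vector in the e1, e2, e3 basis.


Left contraction v _| B = <vB>_1 (grade-1 part of the geometric product vB).
Using e1_|e12 = e2, e2_|e12 = -e1, e1_|e13 = e3, e3_|e13 = -e1, e2_|e23 = e3, e3_|e23 = -e2:
e1 coeff: -v2*b12 - v3*b13 = -(3)*(-2) - (2)*(-4) = 14
e2 coeff: v1*b12 - v3*b23 = (2)*(-2) - (2)*(-4) = 4
e3 coeff: v1*b13 + v2*b23 = (2)*(-4) + (3)*(-4) = -20
v _| B = 14*e1 + 4*e2 - 20*e3


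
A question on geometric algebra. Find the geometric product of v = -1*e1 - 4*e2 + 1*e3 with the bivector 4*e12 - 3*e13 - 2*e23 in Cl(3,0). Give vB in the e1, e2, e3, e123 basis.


vB has grade-1 (vector) and grade-3 (trivector) parts: vB = (v _| B) + (v ^ B).
Vector part <vB>_1:
  e1: -v2*b12 - v3*b13 = -(-4)*(4) - (1)*(-3) = 19
  e2: v1*b12 - v3*b23 = (-1)*(4) - (1)*(-2) = -2
  e3: v1*b13 + v2*b23 = (-1)*(-3) + (-4)*(-2) = 11
Trivector part <vB>_3:
  e123: v1*b23 - v2*b13 + v3*b12 = (-1)*(-2) - (-4)*(-3) + (1)*(4) = -6
vB = 19*e1 - 2*e2 + 11*e3 - 6*e123


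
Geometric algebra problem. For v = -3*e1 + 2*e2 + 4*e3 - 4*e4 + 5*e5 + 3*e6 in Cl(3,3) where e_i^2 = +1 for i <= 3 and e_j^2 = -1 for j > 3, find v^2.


v^2 = sum of c_i^2 * e_i^2
Positive signature terms (e_i^2 = +1): (-3)^2 + 2^2 + 4^2 = 29
Negative signature terms (e_j^2 = -1): (-4)^2 + 5^2 + 3^2 = 50
v^2 = 29 - 50 = -21


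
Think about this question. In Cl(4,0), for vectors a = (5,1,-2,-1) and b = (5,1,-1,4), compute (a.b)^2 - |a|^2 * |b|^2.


a . b = 5*5 + 1*1 + (-2)*(-1) + (-1)*4
= 25 + 1 + 2 + (-4) = 24
|a|^2 = 5^2 + 1^2 + (-2)^2 + (-1)^2 = 31
|b|^2 = 5^2 + 1^2 + (-1)^2 + 4^2 = 43
(a.b)^2 = 24^2 = 576
|a|^2 * |b|^2 = 31 * 43 = 1333
Result = 576 - 1333 = -757


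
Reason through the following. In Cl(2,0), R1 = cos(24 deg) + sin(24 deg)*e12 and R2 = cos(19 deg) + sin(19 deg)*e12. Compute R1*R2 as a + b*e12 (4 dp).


Same-plane rotors commute and their half-angles add:
R1*R2 = cos(a1 + a2) + sin(a1 + a2)*e12.
a1 + a2 = 24 + 19 = 43 deg
cos(43 deg) = 0.7314
sin(43 deg) = 0.6820
R1*R2 = 0.7314 + 0.6820*e12


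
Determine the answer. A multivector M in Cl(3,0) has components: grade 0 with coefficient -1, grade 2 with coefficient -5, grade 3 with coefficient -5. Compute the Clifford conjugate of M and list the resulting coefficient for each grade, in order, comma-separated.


Clifford conjugate sign for grade k: (-1)^(k(k+1)/2)
Grade 0: (-1)^(0*1/2) = (-1)^0 = 1, coeff -1 -> -1
Grade 2: (-1)^(2*3/2) = (-1)^3 = -1, coeff -5 -> 5
Grade 3: (-1)^(3*4/2) = (-1)^6 = 1, coeff -5 -> -5
Conjugated coefficients: -1, 5, -5


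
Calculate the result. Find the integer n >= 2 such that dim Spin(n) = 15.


dim Spin(n) = dim so(n) = n(n-1)/2.
Solve n(n-1)/2 = 15, i.e. n^2 - n - 30 = 0.
Discriminant = 1 + 8*15 = 121
n = (1 + sqrt(121))/2 = (1 + 11)/2 = 6


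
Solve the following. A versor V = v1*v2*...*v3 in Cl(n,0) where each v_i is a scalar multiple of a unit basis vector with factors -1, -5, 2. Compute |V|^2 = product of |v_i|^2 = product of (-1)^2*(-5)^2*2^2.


Each vector v_i has |v_i|^2 = s_i^2
Squared scales: (-1)^2 = 1, (-5)^2 = 25, 2^2 = 4
|V|^2 = 1 * 25 * 4
= 100


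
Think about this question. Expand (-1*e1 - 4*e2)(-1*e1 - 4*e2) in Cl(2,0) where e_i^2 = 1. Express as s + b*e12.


Expand: (-1*e1 - 4*e2)(-1*e1 - 4*e2)
= (-1)*(-1)*e1e1 + (-1)*(-4)*e1e2 + (-4)*(-1)*e2e1 + (-4)*(-4)*e2e2
Using e1^2 = e2^2 = 1, e2e1 = -e1e2:
Scalar part s = (-1)*(-1) + (-4)*(-4) = 1 + 16 = 17
Bivector part b = (-1)*(-4) - (-4)*(-1) = 4 - 4 = 0
uv = 17 + 0*e12


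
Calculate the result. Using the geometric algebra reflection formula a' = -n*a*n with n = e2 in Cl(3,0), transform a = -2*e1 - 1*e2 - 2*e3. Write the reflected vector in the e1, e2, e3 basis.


Reflection formula: a' = -n*a*n, with n = e2 (unit vector, n^2 = 1).
For reflection through hyperplane perp to e2:
The component along e2 flips sign, others stay.
a = (-2, -1, -2)
a' = (-2, 1, -2)
a' = -2*e1 + 1*e2 - 2*e3


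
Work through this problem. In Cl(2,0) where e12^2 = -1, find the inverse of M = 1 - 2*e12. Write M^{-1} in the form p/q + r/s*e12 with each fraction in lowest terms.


M = 1 - 2*e12, where e12^2 = -1.
Since M commutes with its reverse ~M = a - b*e12, M * ~M = a^2 - b^2*e12^2 = a^2 + b^2.
So M^{-1} = ~M / (a^2 + b^2) = (a - b*e12)/(a^2 + b^2).
a^2 + b^2 = 1 + 4 = 5
Scalar part = 1/5 = 1/5
Bivector coeff = 2/5 = 2/5
M^{-1} = 1/5 + 2/5*e12


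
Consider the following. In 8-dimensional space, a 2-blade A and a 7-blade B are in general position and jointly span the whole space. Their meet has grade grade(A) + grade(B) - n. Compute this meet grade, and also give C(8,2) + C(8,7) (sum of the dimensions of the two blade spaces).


Meet grade = grade(A) + grade(B) - n
= 2 + 7 - 8 = 1
C(8,2) = 28
C(8,7) = 8
dim_A + dim_B = 28 + 8 = 36


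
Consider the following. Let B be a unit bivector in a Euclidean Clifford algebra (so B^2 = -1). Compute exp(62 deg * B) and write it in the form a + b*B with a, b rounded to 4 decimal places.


For a unit bivector B with B^2 = -1, the exponential series gives
e^(theta*B) = cos(theta) + sin(theta)*B (the GA analogue of Euler's formula).
theta = 62 degrees = 1.082104 rad
cos(62 deg) = 0.4695
sin(62 deg) = 0.8829
exp(theta*B) = 0.4695 + 0.8829*B
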